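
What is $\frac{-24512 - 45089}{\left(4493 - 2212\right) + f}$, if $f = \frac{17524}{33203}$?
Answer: $- \frac{2310962003}{75753567} \approx -30.506$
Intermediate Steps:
$f = \frac{17524}{33203}$ ($f = 17524 \cdot \frac{1}{33203} = \frac{17524}{33203} \approx 0.52778$)
$\frac{-24512 - 45089}{\left(4493 - 2212\right) + f} = \frac{-24512 - 45089}{\left(4493 - 2212\right) + \frac{17524}{33203}} = - \frac{69601}{\left(4493 - 2212\right) + \frac{17524}{33203}} = - \frac{69601}{2281 + \frac{17524}{33203}} = - \frac{69601}{\frac{75753567}{33203}} = \left(-69601\right) \frac{33203}{75753567} = - \frac{2310962003}{75753567}$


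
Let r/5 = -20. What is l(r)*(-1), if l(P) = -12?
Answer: 12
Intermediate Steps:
r = -100 (r = 5*(-20) = -100)
l(r)*(-1) = -12*(-1) = 12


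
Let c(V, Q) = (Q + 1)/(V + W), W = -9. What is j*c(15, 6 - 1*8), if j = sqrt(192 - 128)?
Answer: -4/3 ≈ -1.3333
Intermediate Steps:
c(V, Q) = (1 + Q)/(-9 + V) (c(V, Q) = (Q + 1)/(V - 9) = (1 + Q)/(-9 + V))
j = 8 (j = sqrt(64) = 8)
j*c(15, 6 - 1*8) = 8*((1 + (6 - 1*8))/(-9 + 15)) = 8*((1 + (6 - 8))/6) = 8*((1 - 2)/6) = 8*((1/6)*(-1)) = 8*(-1/6) = -4/3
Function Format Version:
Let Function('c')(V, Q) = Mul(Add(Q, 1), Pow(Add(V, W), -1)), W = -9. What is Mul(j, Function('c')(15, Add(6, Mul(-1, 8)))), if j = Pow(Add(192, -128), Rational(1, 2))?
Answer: Rational(-4, 3) ≈ -1.3333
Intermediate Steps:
Function('c')(V, Q) = Mul(Pow(Add(-9, V), -1), Add(1, Q)) (Function('c')(V, Q) = Mul(Add(Q, 1), Pow(Add(V, -9), -1)) = Mul(Add(1, Q), Pow(Add(-9, V), -1)) = Mul(Pow(Add(-9, V), -1), Add(1, Q)))
j = 8 (j = Pow(64, Rational(1, 2)) = 8)
Mul(j, Function('c')(15, Add(6, Mul(-1, 8)))) = Mul(8, Mul(Pow(Add(-9, 15), -1), Add(1, Add(6, Mul(-1, 8))))) = Mul(8, Mul(Pow(6, -1), Add(1, Add(6, -8)))) = Mul(8, Mul(Rational(1, 6), Add(1, -2))) = Mul(8, Mul(Rational(1, 6), -1)) = Mul(8, Rational(-1, 6)) = Rational(-4, 3)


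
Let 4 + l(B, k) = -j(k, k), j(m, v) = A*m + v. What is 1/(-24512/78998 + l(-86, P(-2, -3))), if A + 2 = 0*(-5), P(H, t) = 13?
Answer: 39499/343235 ≈ 0.11508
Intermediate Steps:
A = -2 (A = -2 + 0*(-5) = -2 + 0 = -2)
j(m, v) = v - 2*m (j(m, v) = -2*m + v = v - 2*m)
l(B, k) = -4 + k (l(B, k) = -4 - (k - 2*k) = -4 - (-1)*k = -4 + k)
1/(-24512/78998 + l(-86, P(-2, -3))) = 1/(-24512/78998 + (-4 + 13)) = 1/(-24512*1/78998 + 9) = 1/(-12256/39499 + 9) = 1/(343235/39499) = 39499/343235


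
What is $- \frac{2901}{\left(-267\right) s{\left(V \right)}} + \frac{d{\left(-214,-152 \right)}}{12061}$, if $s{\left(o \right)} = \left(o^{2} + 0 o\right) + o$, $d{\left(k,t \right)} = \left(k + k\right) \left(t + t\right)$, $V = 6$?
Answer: $\frac{10163707}{920082} \approx 11.047$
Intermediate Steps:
$d{\left(k,t \right)} = 4 k t$ ($d{\left(k,t \right)} = 2 k 2 t = 4 k t$)
$s{\left(o \right)} = o + o^{2}$ ($s{\left(o \right)} = \left(o^{2} + 0\right) + o = o^{2} + o = o + o^{2}$)
$- \frac{2901}{\left(-267\right) s{\left(V \right)}} + \frac{d{\left(-214,-152 \right)}}{12061} = - \frac{2901}{\left(-267\right) 6 \left(1 + 6\right)} + \frac{4 \left(-214\right) \left(-152\right)}{12061} = - \frac{2901}{\left(-267\right) 6 \cdot 7} + 130112 \cdot \frac{1}{12061} = - \frac{2901}{\left(-267\right) 42} + \frac{130112}{12061} = - \frac{2901}{-11214} + \frac{130112}{12061} = \left(-2901\right) \left(- \frac{1}{11214}\right) + \frac{130112}{12061} = \frac{967}{3738} + \frac{130112}{12061} = \frac{10163707}{920082}$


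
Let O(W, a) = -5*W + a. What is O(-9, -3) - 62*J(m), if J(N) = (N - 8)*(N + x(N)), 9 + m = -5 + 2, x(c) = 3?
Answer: -11118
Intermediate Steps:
m = -12 (m = -9 + (-5 + 2) = -9 - 3 = -12)
O(W, a) = a - 5*W
J(N) = (-8 + N)*(3 + N) (J(N) = (N - 8)*(N + 3) = (-8 + N)*(3 + N))
O(-9, -3) - 62*J(m) = (-3 - 5*(-9)) - 62*(-24 + (-12)**2 - 5*(-12)) = (-3 + 45) - 62*(-24 + 144 + 60) = 42 - 62*180 = 42 - 11160 = -11118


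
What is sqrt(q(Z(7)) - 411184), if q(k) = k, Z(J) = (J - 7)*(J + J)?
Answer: 4*I*sqrt(25699) ≈ 641.24*I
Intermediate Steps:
Z(J) = 2*J*(-7 + J) (Z(J) = (-7 + J)*(2*J) = 2*J*(-7 + J))
sqrt(q(Z(7)) - 411184) = sqrt(2*7*(-7 + 7) - 411184) = sqrt(2*7*0 - 411184) = sqrt(0 - 411184) = sqrt(-411184) = 4*I*sqrt(25699)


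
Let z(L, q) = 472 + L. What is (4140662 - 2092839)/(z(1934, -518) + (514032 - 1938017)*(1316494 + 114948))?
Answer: -2047823/2038351933964 ≈ -1.0046e-6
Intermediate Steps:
(4140662 - 2092839)/(z(1934, -518) + (514032 - 1938017)*(1316494 + 114948)) = (4140662 - 2092839)/((472 + 1934) + (514032 - 1938017)*(1316494 + 114948)) = 2047823/(2406 - 1423985*1431442) = 2047823/(2406 - 2038351936370) = 2047823/(-2038351933964) = 2047823*(-1/2038351933964) = -2047823/2038351933964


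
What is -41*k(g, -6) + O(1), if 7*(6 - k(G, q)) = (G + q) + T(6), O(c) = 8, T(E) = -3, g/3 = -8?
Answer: -3019/7 ≈ -431.29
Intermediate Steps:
g = -24 (g = 3*(-8) = -24)
k(G, q) = 45/7 - G/7 - q/7 (k(G, q) = 6 - ((G + q) - 3)/7 = 6 - (-3 + G + q)/7 = 6 + (3/7 - G/7 - q/7) = 45/7 - G/7 - q/7)
-41*k(g, -6) + O(1) = -41*(45/7 - 1/7*(-24) - 1/7*(-6)) + 8 = -41*(45/7 + 24/7 + 6/7) + 8 = -41*75/7 + 8 = -3075/7 + 8 = -3019/7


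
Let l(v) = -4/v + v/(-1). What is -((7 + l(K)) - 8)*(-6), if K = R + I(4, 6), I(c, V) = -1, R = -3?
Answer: 24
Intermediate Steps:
K = -4 (K = -3 - 1 = -4)
l(v) = -v - 4/v (l(v) = -4/v + v*(-1) = -4/v - v = -v - 4/v)
-((7 + l(K)) - 8)*(-6) = -((7 + (-1*(-4) - 4/(-4))) - 8)*(-6) = -((7 + (4 - 4*(-¼))) - 8)*(-6) = -((7 + (4 + 1)) - 8)*(-6) = -((7 + 5) - 8)*(-6) = -(12 - 8)*(-6) = -4*(-6) = -1*(-24) = 24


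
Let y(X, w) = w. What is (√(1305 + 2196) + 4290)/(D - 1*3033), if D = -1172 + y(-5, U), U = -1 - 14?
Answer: -429/422 - 3*√389/4220 ≈ -1.0306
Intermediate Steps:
U = -15
D = -1187 (D = -1172 - 15 = -1187)
(√(1305 + 2196) + 4290)/(D - 1*3033) = (√(1305 + 2196) + 4290)/(-1187 - 1*3033) = (√3501 + 4290)/(-1187 - 3033) = (3*√389 + 4290)/(-4220) = (4290 + 3*√389)*(-1/4220) = -429/422 - 3*√389/4220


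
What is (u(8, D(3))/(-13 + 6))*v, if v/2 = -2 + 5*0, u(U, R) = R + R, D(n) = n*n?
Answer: 72/7 ≈ 10.286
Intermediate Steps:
D(n) = n**2
u(U, R) = 2*R
v = -4 (v = 2*(-2 + 5*0) = 2*(-2 + 0) = 2*(-2) = -4)
(u(8, D(3))/(-13 + 6))*v = ((2*3**2)/(-13 + 6))*(-4) = ((2*9)/(-7))*(-4) = (18*(-1/7))*(-4) = -18/7*(-4) = 72/7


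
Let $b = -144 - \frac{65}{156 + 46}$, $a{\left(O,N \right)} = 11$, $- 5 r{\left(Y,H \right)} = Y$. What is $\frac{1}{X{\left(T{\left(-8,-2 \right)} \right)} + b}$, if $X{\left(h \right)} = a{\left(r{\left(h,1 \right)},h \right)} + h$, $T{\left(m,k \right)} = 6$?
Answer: $- \frac{202}{25719} \approx -0.0078541$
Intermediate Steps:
$r{\left(Y,H \right)} = - \frac{Y}{5}$
$X{\left(h \right)} = 11 + h$
$b = - \frac{29153}{202}$ ($b = -144 - \frac{65}{202} = - \frac{29153}{202} \approx -144.32$)
$\frac{1}{X{\left(T{\left(-8,-2 \right)} \right)} + b} = \frac{1}{\left(11 + 6\right) - \frac{29153}{202}} = \frac{1}{17 - \frac{29153}{202}} = \frac{1}{- \frac{25719}{202}} = - \frac{202}{25719}$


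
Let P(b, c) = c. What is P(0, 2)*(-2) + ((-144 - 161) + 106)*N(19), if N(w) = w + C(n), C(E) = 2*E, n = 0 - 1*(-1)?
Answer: -4183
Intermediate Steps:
n = 1 (n = 0 + 1 = 1)
N(w) = 2 + w (N(w) = w + 2*1 = w + 2 = 2 + w)
P(0, 2)*(-2) + ((-144 - 161) + 106)*N(19) = 2*(-2) + ((-144 - 161) + 106)*(2 + 19) = -4 + (-305 + 106)*21 = -4 - 199*21 = -4 - 4179 = -4183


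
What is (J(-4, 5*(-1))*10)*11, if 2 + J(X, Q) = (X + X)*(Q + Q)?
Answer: 8580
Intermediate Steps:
J(X, Q) = -2 + 4*Q*X (J(X, Q) = -2 + (X + X)*(Q + Q) = -2 + (2*X)*(2*Q) = -2 + 4*Q*X)
(J(-4, 5*(-1))*10)*11 = ((-2 + 4*(5*(-1))*(-4))*10)*11 = ((-2 + 4*(-5)*(-4))*10)*11 = ((-2 + 80)*10)*11 = (78*10)*11 = 780*11 = 8580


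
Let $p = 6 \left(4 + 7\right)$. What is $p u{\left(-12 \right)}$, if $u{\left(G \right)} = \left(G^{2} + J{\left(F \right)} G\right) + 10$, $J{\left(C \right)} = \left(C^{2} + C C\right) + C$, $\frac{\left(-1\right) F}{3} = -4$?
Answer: $-227436$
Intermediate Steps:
$F = 12$ ($F = \left(-3\right) \left(-4\right) = 12$)
$J{\left(C \right)} = C + 2 C^{2}$ ($J{\left(C \right)} = \left(C^{2} + C^{2}\right) + C = 2 C^{2} + C = C + 2 C^{2}$)
$u{\left(G \right)} = 10 + G^{2} + 300 G$ ($u{\left(G \right)} = \left(G^{2} + 12 \left(1 + 2 \cdot 12\right) G\right) + 10 = \left(G^{2} + 12 \left(1 + 24\right) G\right) + 10 = \left(G^{2} + 12 \cdot 25 G\right) + 10 = \left(G^{2} + 300 G\right) + 10 = 10 + G^{2} + 300 G$)
$p = 66$ ($p = 6 \cdot 11 = 66$)
$p u{\left(-12 \right)} = 66 \left(10 + \left(-12\right)^{2} + 300 \left(-12\right)\right) = 66 \left(10 + 144 - 3600\right) = 66 \left(-3446\right) = -227436$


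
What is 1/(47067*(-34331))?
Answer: -1/1615857177 ≈ -6.1887e-10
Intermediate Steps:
1/(47067*(-34331)) = (1/47067)*(-1/34331) = -1/1615857177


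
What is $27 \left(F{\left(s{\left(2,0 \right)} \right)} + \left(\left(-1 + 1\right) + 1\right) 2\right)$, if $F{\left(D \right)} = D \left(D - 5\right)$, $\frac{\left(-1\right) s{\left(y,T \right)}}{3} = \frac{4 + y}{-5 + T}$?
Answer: $- \frac{2052}{25} \approx -82.08$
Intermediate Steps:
$s{\left(y,T \right)} = - \frac{3 \left(4 + y\right)}{-5 + T}$ ($s{\left(y,T \right)} = - 3 \frac{4 + y}{-5 + T} = - \frac{3 \left(4 + y\right)}{-5 + T}$)
$F{\left(D \right)} = D \left(-5 + D\right)$
$27 \left(F{\left(s{\left(2,0 \right)} \right)} + \left(\left(-1 + 1\right) + 1\right) 2\right) = 27 \left(\frac{3 \left(-4 - 2\right)}{-5 + 0} \left(-5 + \frac{3 \left(-4 - 2\right)}{-5 + 0}\right) + \left(\left(-1 + 1\right) + 1\right) 2\right) = 27 \left(\frac{3 \left(-4 - 2\right)}{-5} \left(-5 + \frac{3 \left(-4 - 2\right)}{-5}\right) + \left(0 + 1\right) 2\right) = 27 \left(3 \left(- \frac{1}{5}\right) \left(-6\right) \left(-5 + 3 \left(- \frac{1}{5}\right) \left(-6\right)\right) + 1 \cdot 2\right) = 27 \left(\frac{18 \left(-5 + \frac{18}{5}\right)}{5} + 2\right) = 27 \left(\frac{18}{5} \left(- \frac{7}{5}\right) + 2\right) = 27 \left(- \frac{126}{25} + 2\right) = 27 \left(- \frac{76}{25}\right) = - \frac{2052}{25}$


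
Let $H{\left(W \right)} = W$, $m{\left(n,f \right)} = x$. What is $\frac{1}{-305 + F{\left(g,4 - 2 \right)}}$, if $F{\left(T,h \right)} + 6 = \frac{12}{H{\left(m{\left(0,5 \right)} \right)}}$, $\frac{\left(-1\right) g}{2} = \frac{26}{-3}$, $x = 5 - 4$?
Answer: $- \frac{1}{299} \approx -0.0033445$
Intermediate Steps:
$x = 1$
$m{\left(n,f \right)} = 1$
$g = \frac{52}{3}$ ($g = - 2 \frac{26}{-3} = - 2 \cdot 26 \left(- \frac{1}{3}\right) = \left(-2\right) \left(- \frac{26}{3}\right) = \frac{52}{3} \approx 17.333$)
$F{\left(T,h \right)} = 6$ ($F{\left(T,h \right)} = -6 + \frac{12}{1} = -6 + 12 \cdot 1 = -6 + 12 = 6$)
$\frac{1}{-305 + F{\left(g,4 - 2 \right)}} = \frac{1}{-305 + 6} = \frac{1}{-299} = - \frac{1}{299}$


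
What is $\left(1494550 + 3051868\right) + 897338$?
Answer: $5443756$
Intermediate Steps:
$\left(1494550 + 3051868\right) + 897338 = 4546418 + 897338 = 5443756$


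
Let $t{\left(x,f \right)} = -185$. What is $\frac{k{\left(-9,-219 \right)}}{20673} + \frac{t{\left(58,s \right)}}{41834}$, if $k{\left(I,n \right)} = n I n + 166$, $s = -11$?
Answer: $- \frac{18054484327}{864834282} \approx -20.876$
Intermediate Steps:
$k{\left(I,n \right)} = 166 + I n^{2}$ ($k{\left(I,n \right)} = I n n + 166 = I n^{2} + 166 = 166 + I n^{2}$)
$\frac{k{\left(-9,-219 \right)}}{20673} + \frac{t{\left(58,s \right)}}{41834} = \frac{166 - 9 \left(-219\right)^{2}}{20673} - \frac{185}{41834} = \left(166 - 431649\right) \frac{1}{20673} - \frac{185}{41834} = \left(-431483\right) \frac{1}{20673} - \frac{185}{41834} = - \frac{431483}{20673} - \frac{185}{41834} = - \frac{18054484327}{864834282}$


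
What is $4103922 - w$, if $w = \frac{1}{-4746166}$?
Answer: $\frac{19477895063053}{4746166} \approx 4.1039 \cdot 10^{6}$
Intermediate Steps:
$w = - \frac{1}{4746166} \approx -2.107 \cdot 10^{-7}$
$4103922 - w = 4103922 - - \frac{1}{4746166} = 4103922 + \frac{1}{4746166} = \frac{19477895063053}{4746166}$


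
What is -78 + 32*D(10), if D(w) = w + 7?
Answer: 466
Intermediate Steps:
D(w) = 7 + w
-78 + 32*D(10) = -78 + 32*(7 + 10) = -78 + 32*17 = -78 + 544 = 466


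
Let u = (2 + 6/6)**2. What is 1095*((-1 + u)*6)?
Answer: 52560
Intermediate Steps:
u = 9 (u = (2 + 6*(1/6))**2 = (2 + 1)**2 = 3**2 = 9)
1095*((-1 + u)*6) = 1095*((-1 + 9)*6) = 1095*(8*6) = 1095*48 = 52560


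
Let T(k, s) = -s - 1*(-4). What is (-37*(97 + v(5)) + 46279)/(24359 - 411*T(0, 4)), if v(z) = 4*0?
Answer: 42690/24359 ≈ 1.7525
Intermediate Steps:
T(k, s) = 4 - s (T(k, s) = -s + 4 = 4 - s)
v(z) = 0
(-37*(97 + v(5)) + 46279)/(24359 - 411*T(0, 4)) = (-37*(97 + 0) + 46279)/(24359 - 411*(4 - 1*4)) = (-37*97 + 46279)/(24359 - 411*(4 - 4)) = (-3589 + 46279)/(24359 - 411*0) = 42690/(24359 + 0) = 42690/24359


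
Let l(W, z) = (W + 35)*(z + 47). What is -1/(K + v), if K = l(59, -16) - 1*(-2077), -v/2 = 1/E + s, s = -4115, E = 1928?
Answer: -964/12745043 ≈ -7.5637e-5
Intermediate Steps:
l(W, z) = (35 + W)*(47 + z)
v = 7933719/964 (v = -2*(1/1928 - 4115) = -2*(-7933719/1928) = 7933719/964 ≈ 8230.0)
K = 4991 (K = (1645 + 35*(-16) + 47*59 + 59*(-16)) - 1*(-2077) = (1645 - 560 + 2773 - 944) + 2077 = 2914 + 2077 = 4991)
-1/(K + v) = -1/(4991 + 7933719/964) = -1/12745043/964 = -1*964/12745043 = -964/12745043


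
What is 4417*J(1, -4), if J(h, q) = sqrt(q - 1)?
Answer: 4417*I*sqrt(5) ≈ 9876.7*I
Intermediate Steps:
J(h, q) = sqrt(-1 + q)
4417*J(1, -4) = 4417*sqrt(-1 - 4) = 4417*sqrt(-5) = 4417*(I*sqrt(5)) = 4417*I*sqrt(5)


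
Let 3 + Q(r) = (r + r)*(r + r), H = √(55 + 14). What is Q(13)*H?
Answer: 673*√69 ≈ 5590.4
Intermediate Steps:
H = √69 ≈ 8.3066
Q(r) = -3 + 4*r² (Q(r) = -3 + (r + r)*(r + r) = -3 + (2*r)*(2*r) = -3 + 4*r²)
Q(13)*H = (-3 + 4*13²)*√69 = (-3 + 4*169)*√69 = (-3 + 676)*√69 = 673*√69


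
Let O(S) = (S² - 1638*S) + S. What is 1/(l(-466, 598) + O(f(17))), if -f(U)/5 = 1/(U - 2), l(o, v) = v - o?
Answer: 9/14488 ≈ 0.00062120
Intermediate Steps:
f(U) = -5/(-2 + U) (f(U) = -5/(U - 2) = -5/(-2 + U))
O(S) = S² - 1637*S
1/(l(-466, 598) + O(f(17))) = 1/((598 - 1*(-466)) + (-5/(-2 + 17))*(-1637 - 5/(-2 + 17))) = 1/((598 + 466) + (-5/15)*(-1637 - 5/15)) = 1/(1064 + (-5*1/15)*(-1637 - 5*1/15)) = 1/(1064 - (-1637 - ⅓)/3) = 1/(1064 - ⅓*(-4912/3)) = 1/(1064 + 4912/9) = 1/(14488/9) = 9/14488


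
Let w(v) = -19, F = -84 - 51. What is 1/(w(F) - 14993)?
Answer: -1/15012 ≈ -6.6613e-5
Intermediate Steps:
F = -135
1/(w(F) - 14993) = 1/(-19 - 14993) = 1/(-15012) = -1/15012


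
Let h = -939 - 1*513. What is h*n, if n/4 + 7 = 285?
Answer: -1614624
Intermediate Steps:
h = -1452 (h = -939 - 513 = -1452)
n = 1112 (n = -28 + 4*285 = -28 + 1140 = 1112)
h*n = -1452*1112 = -1614624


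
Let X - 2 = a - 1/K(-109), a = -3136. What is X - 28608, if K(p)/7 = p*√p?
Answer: -31742 - I*√109/83167 ≈ -31742.0 - 0.00012553*I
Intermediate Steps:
K(p) = 7*p^(3/2) (K(p) = 7*(p*√p) = 7*p^(3/2))
X = -3134 - I*√109/83167 (X = 2 + (-3136 - 1/(7*(-109)^(3/2))) = 2 + (-3136 - 1/(7*(-109*I*√109))) = 2 + (-3136 - 1/((-763*I*√109))) = 2 + (-3136 - I*√109/83167) = -3134 - I*√109/83167 ≈ -3134.0 - 0.00012553*I)
X - 28608 = (-3134 - I*√109/83167) - 28608 = -31742 - I*√109/83167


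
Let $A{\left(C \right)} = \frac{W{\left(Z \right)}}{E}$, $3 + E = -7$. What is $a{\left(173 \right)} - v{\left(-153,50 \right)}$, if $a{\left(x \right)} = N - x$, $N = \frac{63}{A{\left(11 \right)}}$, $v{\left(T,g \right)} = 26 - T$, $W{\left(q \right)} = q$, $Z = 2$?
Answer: $-667$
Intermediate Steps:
$E = -10$ ($E = -3 - 7 = -10$)
$A{\left(C \right)} = - \frac{1}{5}$ ($A{\left(C \right)} = \frac{2}{-10} = 2 \left(- \frac{1}{10}\right) = - \frac{1}{5}$)
$N = -315$ ($N = \frac{63}{- \frac{1}{5}} = 63 \left(-5\right) = -315$)
$a{\left(x \right)} = -315 - x$
$a{\left(173 \right)} - v{\left(-153,50 \right)} = \left(-315 - 173\right) - \left(26 - -153\right) = \left(-315 - 173\right) - \left(26 + 153\right) = -488 - 179 = -667$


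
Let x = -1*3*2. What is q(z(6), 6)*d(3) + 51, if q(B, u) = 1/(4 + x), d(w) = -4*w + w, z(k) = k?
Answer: 111/2 ≈ 55.500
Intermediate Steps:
x = -6 (x = -3*2 = -6)
d(w) = -3*w
q(B, u) = -½ (q(B, u) = 1/(4 - 6) = 1/(-2) = -½)
q(z(6), 6)*d(3) + 51 = -(-3)*3/2 + 51 = -½*(-9) + 51 = 9/2 + 51 = 111/2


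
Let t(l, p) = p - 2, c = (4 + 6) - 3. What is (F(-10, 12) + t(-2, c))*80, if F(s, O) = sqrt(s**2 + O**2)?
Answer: 400 + 160*sqrt(61) ≈ 1649.6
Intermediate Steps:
c = 7 (c = 10 - 3 = 7)
t(l, p) = -2 + p
F(s, O) = sqrt(O**2 + s**2)
(F(-10, 12) + t(-2, c))*80 = (sqrt(12**2 + (-10)**2) + (-2 + 7))*80 = (sqrt(144 + 100) + 5)*80 = (sqrt(244) + 5)*80 = (2*sqrt(61) + 5)*80 = (5 + 2*sqrt(61))*80 = 400 + 160*sqrt(61)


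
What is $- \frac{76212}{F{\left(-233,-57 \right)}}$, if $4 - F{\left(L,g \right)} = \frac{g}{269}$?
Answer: $- \frac{20501028}{1133} \approx -18094.0$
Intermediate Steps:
$F{\left(L,g \right)} = 4 - \frac{g}{269}$
$- \frac{76212}{F{\left(-233,-57 \right)}} = - \frac{76212}{4 - - \frac{57}{269}} = - \frac{76212}{4 + \frac{57}{269}} = - \frac{76212}{\frac{1133}{269}} = \left(-76212\right) \frac{269}{1133} = - \frac{20501028}{1133}$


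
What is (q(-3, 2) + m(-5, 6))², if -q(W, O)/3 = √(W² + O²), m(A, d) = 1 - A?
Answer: 153 - 36*√13 ≈ 23.200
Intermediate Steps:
q(W, O) = -3*√(O² + W²) (q(W, O) = -3*√(W² + O²) = -3*√(O² + W²))
(q(-3, 2) + m(-5, 6))² = (-3*√(2² + (-3)²) + (1 - 1*(-5)))² = (-3*√(4 + 9) + (1 + 5))² = (-3*√13 + 6)² = (6 - 3*√13)²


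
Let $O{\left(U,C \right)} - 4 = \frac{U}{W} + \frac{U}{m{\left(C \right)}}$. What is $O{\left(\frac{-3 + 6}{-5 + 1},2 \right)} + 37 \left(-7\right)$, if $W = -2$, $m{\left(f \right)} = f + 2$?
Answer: $- \frac{4077}{16} \approx -254.81$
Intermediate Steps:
$m{\left(f \right)} = 2 + f$
$O{\left(U,C \right)} = 4 - \frac{U}{2} + \frac{U}{2 + C}$ ($O{\left(U,C \right)} = 4 + \left(\frac{U}{-2} + \frac{U}{2 + C}\right) = 4 + \left(U \left(- \frac{1}{2}\right) + \frac{U}{2 + C}\right) = 4 - \left(\frac{U}{2} - \frac{U}{2 + C}\right) = 4 - \frac{U}{2} + \frac{U}{2 + C}$)
$O{\left(\frac{-3 + 6}{-5 + 1},2 \right)} + 37 \left(-7\right) = \frac{16 + 8 \cdot 2 - 2 \frac{-3 + 6}{-5 + 1}}{2 \left(2 + 2\right)} + 37 \left(-7\right) = \frac{16 + 16 - 2 \frac{3}{-4}}{2 \cdot 4} - 259 = \frac{1}{2} \cdot \frac{1}{4} \left(16 + 16 - 2 \cdot 3 \left(- \frac{1}{4}\right)\right) - 259 = \frac{1}{2} \cdot \frac{1}{4} \left(16 + 16 - 2 \left(- \frac{3}{4}\right)\right) - 259 = \frac{1}{2} \cdot \frac{1}{4} \left(16 + 16 + \frac{3}{2}\right) - 259 = \frac{1}{2} \cdot \frac{1}{4} \cdot \frac{67}{2} - 259 = \frac{67}{16} - 259 = - \frac{4077}{16}$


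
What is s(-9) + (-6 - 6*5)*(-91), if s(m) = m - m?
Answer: 3276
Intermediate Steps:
s(m) = 0
s(-9) + (-6 - 6*5)*(-91) = 0 + (-6 - 6*5)*(-91) = 0 + (-6 - 30)*(-91) = 0 - 36*(-91) = 0 + 3276 = 3276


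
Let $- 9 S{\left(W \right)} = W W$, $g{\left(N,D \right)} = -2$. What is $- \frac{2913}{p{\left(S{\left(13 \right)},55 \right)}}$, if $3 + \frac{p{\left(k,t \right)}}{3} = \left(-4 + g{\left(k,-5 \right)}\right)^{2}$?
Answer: $- \frac{971}{33} \approx -29.424$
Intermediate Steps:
$S{\left(W \right)} = - \frac{W^{2}}{9}$ ($S{\left(W \right)} = - \frac{W W}{9} = - \frac{W^{2}}{9}$)
$p{\left(k,t \right)} = 99$ ($p{\left(k,t \right)} = -9 + 3 \left(-4 - 2\right)^{2} = -9 + 3 \left(-6\right)^{2} = -9 + 3 \cdot 36 = -9 + 108 = 99$)
$- \frac{2913}{p{\left(S{\left(13 \right)},55 \right)}} = - \frac{2913}{99} = \left(-2913\right) \frac{1}{99} = - \frac{971}{33}$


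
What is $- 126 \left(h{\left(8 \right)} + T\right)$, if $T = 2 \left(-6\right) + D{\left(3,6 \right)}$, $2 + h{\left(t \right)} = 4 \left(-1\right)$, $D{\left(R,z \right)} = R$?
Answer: $1890$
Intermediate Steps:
$h{\left(t \right)} = -6$ ($h{\left(t \right)} = -2 + 4 \left(-1\right) = -2 - 4 = -6$)
$T = -9$ ($T = 2 \left(-6\right) + 3 = -12 + 3 = -9$)
$- 126 \left(h{\left(8 \right)} + T\right) = - 126 \left(-6 - 9\right) = \left(-126\right) \left(-15\right) = 1890$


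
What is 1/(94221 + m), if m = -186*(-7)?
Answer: 1/95523 ≈ 1.0469e-5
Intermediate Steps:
m = 1302
1/(94221 + m) = 1/(94221 + 1302) = 1/95523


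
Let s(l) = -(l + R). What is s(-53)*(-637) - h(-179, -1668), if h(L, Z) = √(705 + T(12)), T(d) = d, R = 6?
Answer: -29939 - √717 ≈ -29966.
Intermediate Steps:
s(l) = -6 - l (s(l) = -(l + 6) = -(6 + l) = -6 - l)
h(L, Z) = √717 (h(L, Z) = √(705 + 12) = √717)
s(-53)*(-637) - h(-179, -1668) = (-6 - 1*(-53))*(-637) - √717 = (-6 + 53)*(-637) - √717 = 47*(-637) - √717 = -29939 - √717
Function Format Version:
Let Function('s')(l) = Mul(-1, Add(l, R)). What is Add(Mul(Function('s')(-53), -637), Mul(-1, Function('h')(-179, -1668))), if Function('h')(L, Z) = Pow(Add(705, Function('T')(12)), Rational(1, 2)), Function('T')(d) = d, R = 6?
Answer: Add(-29939, Mul(-1, Pow(717, Rational(1, 2)))) ≈ -29966.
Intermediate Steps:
Function('s')(l) = Add(-6, Mul(-1, l)) (Function('s')(l) = Mul(-1, Add(l, 6)) = Mul(-1, Add(6, l)) = Add(-6, Mul(-1, l)))
Function('h')(L, Z) = Pow(717, Rational(1, 2)) (Function('h')(L, Z) = Pow(Add(705, 12), Rational(1, 2)) = Pow(717, Rational(1, 2)))
Add(Mul(Function('s')(-53), -637), Mul(-1, Function('h')(-179, -1668))) = Add(Mul(Add(-6, Mul(-1, -53)), -637), Mul(-1, Pow(717, Rational(1, 2)))) = Add(Mul(Add(-6, 53), -637), Mul(-1, Pow(717, Rational(1, 2)))) = Add(Mul(47, -637), Mul(-1, Pow(717, Rational(1, 2)))) = Add(-29939, Mul(-1, Pow(717, Rational(1, 2))))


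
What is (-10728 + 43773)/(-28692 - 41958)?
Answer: -2203/4710 ≈ -0.46773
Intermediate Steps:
(-10728 + 43773)/(-28692 - 41958) = 33045/(-70650) = 33045*(-1/70650) = -2203/4710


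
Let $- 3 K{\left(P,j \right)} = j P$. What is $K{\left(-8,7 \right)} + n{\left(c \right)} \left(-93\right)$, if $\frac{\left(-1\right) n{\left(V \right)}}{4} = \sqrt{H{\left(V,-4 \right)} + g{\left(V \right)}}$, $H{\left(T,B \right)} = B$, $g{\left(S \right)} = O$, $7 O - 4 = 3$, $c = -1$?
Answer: $\frac{56}{3} + 372 i \sqrt{3} \approx 18.667 + 644.32 i$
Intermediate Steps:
$K{\left(P,j \right)} = - \frac{P j}{3}$ ($K{\left(P,j \right)} = - \frac{j P}{3} = - \frac{P j}{3}$)
$O = 1$ ($O = \frac{4}{7} + \frac{1}{7} \cdot 3 = \frac{4}{7} + \frac{3}{7} = 1$)
$g{\left(S \right)} = 1$
$n{\left(V \right)} = - 4 i \sqrt{3}$ ($n{\left(V \right)} = - 4 \sqrt{-4 + 1} = - 4 \sqrt{-3} = - 4 i \sqrt{3}$)
$K{\left(-8,7 \right)} + n{\left(c \right)} \left(-93\right) = \left(- \frac{1}{3}\right) \left(-8\right) 7 + - 4 i \sqrt{3} \left(-93\right) = \frac{56}{3} + 372 i \sqrt{3}$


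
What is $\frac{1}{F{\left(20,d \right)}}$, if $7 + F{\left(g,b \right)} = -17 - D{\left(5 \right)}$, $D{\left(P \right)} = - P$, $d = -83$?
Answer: $- \frac{1}{19} \approx -0.052632$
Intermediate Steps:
$F{\left(g,b \right)} = -19$ ($F{\left(g,b \right)} = -7 - \left(17 - 5\right) = -7 - 12 = -19$)
$\frac{1}{F{\left(20,d \right)}} = \frac{1}{-19} = - \frac{1}{19}$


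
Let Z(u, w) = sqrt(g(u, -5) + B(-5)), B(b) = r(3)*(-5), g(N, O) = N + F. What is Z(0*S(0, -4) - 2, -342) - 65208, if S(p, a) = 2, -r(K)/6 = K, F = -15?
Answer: -65208 + sqrt(73) ≈ -65199.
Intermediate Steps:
r(K) = -6*K
g(N, O) = -15 + N (g(N, O) = N - 15 = -15 + N)
B(b) = 90 (B(b) = -6*3*(-5) = -18*(-5) = 90)
Z(u, w) = sqrt(75 + u) (Z(u, w) = sqrt((-15 + u) + 90) = sqrt(75 + u))
Z(0*S(0, -4) - 2, -342) - 65208 = sqrt(75 + (0*2 - 2)) - 65208 = sqrt(75 + (0 - 2)) - 65208 = sqrt(75 - 2) - 65208 = sqrt(73) - 65208 = -65208 + sqrt(73)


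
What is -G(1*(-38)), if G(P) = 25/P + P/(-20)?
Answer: -118/95 ≈ -1.2421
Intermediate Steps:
G(P) = 25/P - P/20 (G(P) = 25/P + P*(-1/20) = 25/P - P/20)
-G(1*(-38)) = -(25/((1*(-38))) - (-38)/20) = -(25/(-38) - 1/20*(-38)) = -(25*(-1/38) + 19/10) = -(-25/38 + 19/10) = -1*118/95 = -118/95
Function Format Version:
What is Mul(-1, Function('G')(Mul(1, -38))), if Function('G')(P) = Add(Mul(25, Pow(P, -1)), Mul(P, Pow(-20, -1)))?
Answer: Rational(-118, 95) ≈ -1.2421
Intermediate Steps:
Function('G')(P) = Add(Mul(25, Pow(P, -1)), Mul(Rational(-1, 20), P)) (Function('G')(P) = Add(Mul(25, Pow(P, -1)), Mul(P, Rational(-1, 20))) = Add(Mul(25, Pow(P, -1)), Mul(Rational(-1, 20), P)))
Mul(-1, Function('G')(Mul(1, -38))) = Mul(-1, Add(Mul(25, Pow(Mul(1, -38), -1)), Mul(Rational(-1, 20), Mul(1, -38)))) = Mul(-1, Add(Mul(25, Pow(-38, -1)), Mul(Rational(-1, 20), -38))) = Mul(-1, Add(Mul(25, Rational(-1, 38)), Rational(19, 10))) = Mul(-1, Add(Rational(-25, 38), Rational(19, 10))) = Mul(-1, Rational(118, 95)) = Rational(-118, 95)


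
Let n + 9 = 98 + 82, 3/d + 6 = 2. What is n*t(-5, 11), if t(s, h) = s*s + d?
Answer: 16587/4 ≈ 4146.8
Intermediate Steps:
d = -¾ (d = 3/(-6 + 2) = 3/(-4) = 3*(-¼) = -¾ ≈ -0.75000)
n = 171 (n = -9 + (98 + 82) = -9 + 180 = 171)
t(s, h) = -¾ + s² (t(s, h) = s*s - ¾ = s² - ¾ = -¾ + s²)
n*t(-5, 11) = 171*(-¾ + (-5)²) = 171*(-¾ + 25) = 171*(97/4) = 16587/4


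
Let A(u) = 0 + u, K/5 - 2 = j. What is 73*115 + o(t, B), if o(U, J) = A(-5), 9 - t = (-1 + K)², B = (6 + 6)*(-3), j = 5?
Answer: 8390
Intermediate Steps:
K = 35 (K = 10 + 5*5 = 10 + 25 = 35)
A(u) = u
B = -36 (B = 12*(-3) = -36)
t = -1147 (t = 9 - (-1 + 35)² = 9 - 1*34² = 9 - 1*1156 = 9 - 1156 = -1147)
o(U, J) = -5
73*115 + o(t, B) = 73*115 - 5 = 8395 - 5 = 8390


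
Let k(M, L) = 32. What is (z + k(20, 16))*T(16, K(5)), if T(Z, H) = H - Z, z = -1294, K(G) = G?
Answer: 13882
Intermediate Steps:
(z + k(20, 16))*T(16, K(5)) = (-1294 + 32)*(5 - 1*16) = -1262*(5 - 16) = -1262*(-11) = 13882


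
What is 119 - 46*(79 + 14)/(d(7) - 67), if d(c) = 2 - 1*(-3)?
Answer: 188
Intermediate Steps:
d(c) = 5 (d(c) = 2 + 3 = 5)
119 - 46*(79 + 14)/(d(7) - 67) = 119 - 46*(79 + 14)/(5 - 67) = 119 - 4278/(-62) = 119 - 4278*(-1)/62 = 119 - 46*(-3/2) = 119 + 69 = 188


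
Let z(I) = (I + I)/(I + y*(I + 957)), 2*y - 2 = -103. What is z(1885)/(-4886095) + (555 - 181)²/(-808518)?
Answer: -55632618579719/321570354636894 ≈ -0.17300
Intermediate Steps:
y = -101/2 (y = 1 + (½)*(-103) = 1 - 103/2 = -101/2 ≈ -50.500)
z(I) = 2*I/(-96657/2 - 99*I/2) (z(I) = (I + I)/(I - 101*(I + 957)/2) = (2*I)/(I - 101*(957 + I)/2) = (2*I)/(I + (-96657/2 - 101*I/2)) = (2*I)/(-96657/2 - 99*I/2) = 2*I/(-96657/2 - 99*I/2))
z(1885)/(-4886095) + (555 - 181)²/(-808518) = ((4/33)*1885/(-2929 - 3*1885))/(-4886095) + (555 - 181)²/(-808518) = ((4/33)*1885/(-2929 - 5655))*(-1/4886095) + 374²*(-1/808518) = ((4/33)*1885/(-8584))*(-1/4886095) + 139876*(-1/808518) = ((4/33)*1885*(-1/8584))*(-1/4886095) - 69938/404259 = -65/2442*(-1/4886095) - 69938/404259 = 13/2386368798 - 69938/404259 = -55632618579719/321570354636894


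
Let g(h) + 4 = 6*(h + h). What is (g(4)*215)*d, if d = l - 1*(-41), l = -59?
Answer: -170280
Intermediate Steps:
g(h) = -4 + 12*h (g(h) = -4 + 6*(h + h) = -4 + 6*(2*h) = -4 + 12*h)
d = -18 (d = -59 - 1*(-41) = -59 + 41 = -18)
(g(4)*215)*d = ((-4 + 12*4)*215)*(-18) = ((-4 + 48)*215)*(-18) = (44*215)*(-18) = 9460*(-18) = -170280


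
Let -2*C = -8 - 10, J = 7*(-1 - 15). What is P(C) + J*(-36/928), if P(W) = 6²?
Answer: 1170/29 ≈ 40.345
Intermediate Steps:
J = -112 (J = 7*(-16) = -112)
C = 9 (C = -(-8 - 10)/2 = -½*(-18) = 9)
P(W) = 36
P(C) + J*(-36/928) = 36 - (-4032)/928 = 36 - 112*(-9/232) = 36 + 126/29 = 1170/29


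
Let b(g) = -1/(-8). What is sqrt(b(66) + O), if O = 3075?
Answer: sqrt(49202)/4 ≈ 55.454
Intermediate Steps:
b(g) = 1/8 (b(g) = -1*(-1/8) = 1/8)
sqrt(b(66) + O) = sqrt(1/8 + 3075) = sqrt(24601/8) = sqrt(49202)/4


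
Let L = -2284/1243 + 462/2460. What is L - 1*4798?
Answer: -2446045469/509630 ≈ -4799.6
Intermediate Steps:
L = -840729/509630 (L = -2284*1/1243 + 462*(1/2460) = -2284/1243 + 77/410 = -840729/509630 ≈ -1.6497)
L - 1*4798 = -840729/509630 - 1*4798 = -840729/509630 - 4798 = -2446045469/509630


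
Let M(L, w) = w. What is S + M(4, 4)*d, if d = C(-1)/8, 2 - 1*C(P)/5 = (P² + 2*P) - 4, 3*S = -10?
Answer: 85/6 ≈ 14.167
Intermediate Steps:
S = -10/3 (S = (⅓)*(-10) = -10/3 ≈ -3.3333)
C(P) = 30 - 10*P - 5*P² (C(P) = 10 - 5*((P² + 2*P) - 4) = 10 - 5*(-4 + P² + 2*P) = 10 + (20 - 10*P - 5*P²) = 30 - 10*P - 5*P²)
d = 35/8 (d = (30 - 10*(-1) - 5*(-1)²)/8 = (30 + 10 - 5*1)*(⅛) = (30 + 10 - 5)*(⅛) = 35*(⅛) = 35/8 ≈ 4.3750)
S + M(4, 4)*d = -10/3 + 4*(35/8) = -10/3 + 35/2 = 85/6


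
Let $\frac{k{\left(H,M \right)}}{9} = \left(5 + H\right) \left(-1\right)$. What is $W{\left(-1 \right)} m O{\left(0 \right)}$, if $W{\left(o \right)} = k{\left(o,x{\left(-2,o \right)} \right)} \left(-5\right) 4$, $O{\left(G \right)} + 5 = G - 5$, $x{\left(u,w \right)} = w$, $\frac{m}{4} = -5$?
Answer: $144000$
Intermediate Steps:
$m = -20$ ($m = 4 \left(-5\right) = -20$)
$O{\left(G \right)} = -10 + G$ ($O{\left(G \right)} = -5 + \left(G - 5\right) = -5 + \left(-5 + G\right) = -10 + G$)
$k{\left(H,M \right)} = -45 - 9 H$ ($k{\left(H,M \right)} = 9 \left(5 + H\right) \left(-1\right) = 9 \left(-5 - H\right) = -45 - 9 H$)
$W{\left(o \right)} = 900 + 180 o$ ($W{\left(o \right)} = \left(-45 - 9 o\right) \left(-5\right) 4 = \left(225 + 45 o\right) 4 = 900 + 180 o$)
$W{\left(-1 \right)} m O{\left(0 \right)} = \left(900 + 180 \left(-1\right)\right) \left(-20\right) \left(-10 + 0\right) = \left(900 - 180\right) \left(-20\right) \left(-10\right) = 720 \left(-20\right) \left(-10\right) = \left(-14400\right) \left(-10\right) = 144000$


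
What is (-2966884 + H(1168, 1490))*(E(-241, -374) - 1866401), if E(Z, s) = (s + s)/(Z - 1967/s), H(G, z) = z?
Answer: 487969511793177710/88167 ≈ 5.5346e+12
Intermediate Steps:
E(Z, s) = 2*s/(Z - 1967/s) (E(Z, s) = (2*s)/(Z - 1967/s) = 2*s/(Z - 1967/s))
(-2966884 + H(1168, 1490))*(E(-241, -374) - 1866401) = (-2966884 + 1490)*(2*(-374)²/(-1967 - 241*(-374)) - 1866401) = -2965394*(2*139876/(-1967 + 90134) - 1866401) = -2965394*(2*139876/88167 - 1866401) = -2965394*(2*139876*(1/88167) - 1866401) = -2965394*(279752/88167 - 1866401) = -2965394*(-164554697215/88167) = 487969511793177710/88167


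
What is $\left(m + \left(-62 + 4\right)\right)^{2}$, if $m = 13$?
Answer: $2025$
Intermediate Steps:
$\left(m + \left(-62 + 4\right)\right)^{2} = \left(13 + \left(-62 + 4\right)\right)^{2} = \left(13 - 58\right)^{2} = \left(-45\right)^{2} = 2025$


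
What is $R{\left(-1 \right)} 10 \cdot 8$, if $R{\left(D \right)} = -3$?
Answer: $-240$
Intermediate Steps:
$R{\left(-1 \right)} 10 \cdot 8 = \left(-3\right) 10 \cdot 8 = \left(-30\right) 8 = -240$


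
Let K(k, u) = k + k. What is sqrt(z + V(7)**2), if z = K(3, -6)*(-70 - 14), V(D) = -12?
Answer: 6*I*sqrt(10) ≈ 18.974*I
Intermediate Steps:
K(k, u) = 2*k
z = -504 (z = (2*3)*(-70 - 14) = 6*(-84) = -504)
sqrt(z + V(7)**2) = sqrt(-504 + (-12)**2) = sqrt(-504 + 144) = sqrt(-360) = 6*I*sqrt(10)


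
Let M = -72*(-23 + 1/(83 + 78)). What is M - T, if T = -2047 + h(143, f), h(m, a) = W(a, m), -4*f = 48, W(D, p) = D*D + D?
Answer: 574859/161 ≈ 3570.6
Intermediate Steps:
W(D, p) = D + D² (W(D, p) = D² + D = D + D²)
f = -12 (f = -¼*48 = -12)
h(m, a) = a*(1 + a)
M = 266544/161 (M = -72*(-23 + 1/161) = -72*(-3702/161) = 266544/161 ≈ 1655.6)
T = -1915 (T = -2047 - 12*(1 - 12) = -2047 - 12*(-11) = -2047 + 132 = -1915)
M - T = 266544/161 - 1*(-1915) = 266544/161 + 1915 = 574859/161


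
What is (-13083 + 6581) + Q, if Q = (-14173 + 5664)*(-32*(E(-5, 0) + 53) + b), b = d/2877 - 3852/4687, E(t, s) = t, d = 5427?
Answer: 58676737675291/4494833 ≈ 1.3054e+7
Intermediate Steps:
b = 4784715/4494833 (b = 5427/2877 - 3852/4687 = 5427*(1/2877) - 3852*1/4687 = 1809/959 - 3852/4687 = 4784715/4494833 ≈ 1.0645)
Q = 58705963079457/4494833 (Q = (-14173 + 5664)*(-32*(-5 + 53) + 4784715/4494833) = -8509*(-32*48 + 4784715/4494833) = -8509*(-1536 + 4784715/4494833) = -8509*(-6899278773/4494833) = 58705963079457/4494833 ≈ 1.3061e+7)
(-13083 + 6581) + Q = (-13083 + 6581) + 58705963079457/4494833 = -6502 + 58705963079457/4494833 = 58676737675291/4494833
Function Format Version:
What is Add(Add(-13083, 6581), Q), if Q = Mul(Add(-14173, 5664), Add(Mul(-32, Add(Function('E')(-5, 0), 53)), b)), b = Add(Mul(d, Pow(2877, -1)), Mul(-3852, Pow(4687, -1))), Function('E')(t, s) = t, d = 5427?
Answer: Rational(58676737675291, 4494833) ≈ 1.3054e+7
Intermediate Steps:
b = Rational(4784715, 4494833) (b = Add(Mul(5427, Pow(2877, -1)), Mul(-3852, Pow(4687, -1))) = Add(Mul(5427, Rational(1, 2877)), Mul(-3852, Rational(1, 4687))) = Add(Rational(1809, 959), Rational(-3852, 4687)) = Rational(4784715, 4494833) ≈ 1.0645)
Q = Rational(58705963079457, 4494833) (Q = Mul(Add(-14173, 5664), Add(Mul(-32, Add(-5, 53)), Rational(4784715, 4494833))) = Mul(-8509, Add(Mul(-32, 48), Rational(4784715, 4494833))) = Mul(-8509, Add(-1536, Rational(4784715, 4494833))) = Mul(-8509, Rational(-6899278773, 4494833)) = Rational(58705963079457, 4494833) ≈ 1.3061e+7)
Add(Add(-13083, 6581), Q) = Add(Add(-13083, 6581), Rational(58705963079457, 4494833)) = Add(-6502, Rational(58705963079457, 4494833)) = Rational(58676737675291, 4494833)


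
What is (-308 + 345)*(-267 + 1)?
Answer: -9842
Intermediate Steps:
(-308 + 345)*(-267 + 1) = 37*(-266) = -9842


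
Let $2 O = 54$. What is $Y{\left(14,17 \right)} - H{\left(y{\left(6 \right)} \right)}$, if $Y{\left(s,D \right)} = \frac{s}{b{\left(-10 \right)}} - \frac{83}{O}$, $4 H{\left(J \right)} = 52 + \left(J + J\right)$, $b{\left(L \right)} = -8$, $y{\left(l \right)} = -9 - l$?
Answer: $- \frac{1115}{108} \approx -10.324$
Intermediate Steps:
$O = 27$ ($O = \frac{1}{2} \cdot 54 = 27$)
$H{\left(J \right)} = 13 + \frac{J}{2}$ ($H{\left(J \right)} = \frac{52 + \left(J + J\right)}{4} = \frac{52 + 2 J}{4} = 13 + \frac{J}{2}$)
$Y{\left(s,D \right)} = - \frac{83}{27} - \frac{s}{8}$ ($Y{\left(s,D \right)} = \frac{s}{-8} - \frac{83}{27} = s \left(- \frac{1}{8}\right) - \frac{83}{27} = - \frac{s}{8} - \frac{83}{27} = - \frac{83}{27} - \frac{s}{8}$)
$Y{\left(14,17 \right)} - H{\left(y{\left(6 \right)} \right)} = \left(- \frac{83}{27} - \frac{7}{4}\right) - \left(13 + \frac{-9 - 6}{2}\right) = - \frac{521}{108} - \left(13 + \frac{1}{2} \left(-15\right)\right) = - \frac{521}{108} - \left(13 - \frac{15}{2}\right) = - \frac{521}{108} - \frac{11}{2} = - \frac{1115}{108}$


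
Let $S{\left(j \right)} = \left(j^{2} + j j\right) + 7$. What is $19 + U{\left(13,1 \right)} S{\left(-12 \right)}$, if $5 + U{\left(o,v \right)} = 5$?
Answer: $19$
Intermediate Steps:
$S{\left(j \right)} = 7 + 2 j^{2}$ ($S{\left(j \right)} = \left(j^{2} + j^{2}\right) + 7 = 2 j^{2} + 7 = 7 + 2 j^{2}$)
$U{\left(o,v \right)} = 0$ ($U{\left(o,v \right)} = -5 + 5 = 0$)
$19 + U{\left(13,1 \right)} S{\left(-12 \right)} = 19 + 0 \left(7 + 2 \left(-12\right)^{2}\right) = 19 + 0 \left(7 + 2 \cdot 144\right) = 19 + 0 \left(7 + 288\right) = 19 + 0 \cdot 295 = 19 + 0 = 19$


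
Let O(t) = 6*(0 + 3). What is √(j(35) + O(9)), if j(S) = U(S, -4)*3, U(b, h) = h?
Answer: √6 ≈ 2.4495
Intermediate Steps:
O(t) = 18 (O(t) = 6*3 = 18)
j(S) = -12 (j(S) = -4*3 = -12)
√(j(35) + O(9)) = √(-12 + 18) = √6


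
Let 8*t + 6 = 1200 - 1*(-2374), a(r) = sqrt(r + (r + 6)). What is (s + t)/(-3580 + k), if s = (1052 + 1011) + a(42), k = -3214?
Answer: -2509/6794 - 3*sqrt(10)/6794 ≈ -0.37069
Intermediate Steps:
a(r) = sqrt(6 + 2*r) (a(r) = sqrt(r + (6 + r)) = sqrt(6 + 2*r))
s = 2063 + 3*sqrt(10) (s = (1052 + 1011) + sqrt(6 + 2*42) = 2063 + sqrt(6 + 84) = 2063 + sqrt(90) = 2063 + 3*sqrt(10) ≈ 2072.5)
t = 446 (t = -3/4 + (1200 - 1*(-2374))/8 = -3/4 + (1200 + 2374)/8 = -3/4 + (1/8)*3574 = -3/4 + 1787/4 = 446)
(s + t)/(-3580 + k) = ((2063 + 3*sqrt(10)) + 446)/(-3580 - 3214) = (2509 + 3*sqrt(10))/(-6794) = (2509 + 3*sqrt(10))*(-1/6794) = -2509/6794 - 3*sqrt(10)/6794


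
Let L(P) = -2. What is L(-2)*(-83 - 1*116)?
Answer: 398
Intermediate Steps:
L(-2)*(-83 - 1*116) = -2*(-83 - 1*116) = -2*(-83 - 116) = -2*(-199) = 398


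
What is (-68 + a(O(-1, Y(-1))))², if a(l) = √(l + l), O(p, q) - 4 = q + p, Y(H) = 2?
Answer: (68 - √10)² ≈ 4203.9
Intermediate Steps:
O(p, q) = 4 + p + q (O(p, q) = 4 + (q + p) = 4 + (p + q) = 4 + p + q)
a(l) = √2*√l (a(l) = √(2*l) = √2*√l)
(-68 + a(O(-1, Y(-1))))² = (-68 + √2*√(4 - 1 + 2))² = (-68 + √2*√5)² = (-68 + √10)²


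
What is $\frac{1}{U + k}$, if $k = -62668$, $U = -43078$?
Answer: $- \frac{1}{105746} \approx -9.4566 \cdot 10^{-6}$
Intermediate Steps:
$\frac{1}{U + k} = \frac{1}{-43078 - 62668} = \frac{1}{-105746} = - \frac{1}{105746}$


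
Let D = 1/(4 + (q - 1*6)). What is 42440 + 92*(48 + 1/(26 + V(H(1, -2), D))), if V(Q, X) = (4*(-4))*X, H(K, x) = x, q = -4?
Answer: 2014946/43 ≈ 46859.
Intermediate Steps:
D = -⅙ (D = 1/(4 + (-4 - 1*6)) = 1/(4 + (-4 - 6)) = 1/(4 - 10) = 1/(-6) = -⅙ ≈ -0.16667)
V(Q, X) = -16*X
42440 + 92*(48 + 1/(26 + V(H(1, -2), D))) = 42440 + 92*(48 + 1/(26 - 16*(-⅙))) = 42440 + 92*(48 + 1/(26 + 8/3)) = 42440 + 92*(48 + 1/(86/3)) = 42440 + 92*(48 + 3/86) = 42440 + 92*(4131/86) = 42440 + 190026/43 = 2014946/43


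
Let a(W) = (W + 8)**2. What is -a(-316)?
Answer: -94864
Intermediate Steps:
a(W) = (8 + W)**2
-a(-316) = -(8 - 316)**2 = -1*(-308)**2 = -1*94864 = -94864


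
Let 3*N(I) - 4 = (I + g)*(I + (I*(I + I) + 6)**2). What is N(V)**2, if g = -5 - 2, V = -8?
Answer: 72477254656/9 ≈ 8.0530e+9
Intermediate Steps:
g = -7
N(I) = 4/3 + (-7 + I)*(I + (6 + 2*I**2)**2)/3 (N(I) = 4/3 + ((I - 7)*(I + (I*(I + I) + 6)**2))/3 = 4/3 + ((-7 + I)*(I + (I*(2*I) + 6)**2))/3 = 4/3 + ((-7 + I)*(I + (2*I**2 + 6)**2))/3 = 4/3 + ((-7 + I)*(I + (6 + 2*I**2)**2))/3 = 4/3 + (-7 + I)*(I + (6 + 2*I**2)**2)/3)
N(V)**2 = (-248/3 + 8*(-8)**3 - 167/3*(-8)**2 - 28/3*(-8)**4 + (4/3)*(-8)**5 + (29/3)*(-8))**2 = (-248/3 + 8*(-512) - 167/3*64 - 28/3*4096 + (4/3)*(-32768) - 232/3)**2 = (-248/3 - 4096 - 10688/3 - 114688/3 - 131072/3 - 232/3)**2 = (-269216/3)**2 = 72477254656/9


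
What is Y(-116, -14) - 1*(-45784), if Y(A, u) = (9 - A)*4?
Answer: 46284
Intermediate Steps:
Y(A, u) = 36 - 4*A
Y(-116, -14) - 1*(-45784) = (36 - 4*(-116)) - 1*(-45784) = (36 + 464) + 45784 = 500 + 45784 = 46284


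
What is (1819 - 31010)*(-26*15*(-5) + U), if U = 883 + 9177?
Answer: -350583910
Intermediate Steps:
U = 10060
(1819 - 31010)*(-26*15*(-5) + U) = (1819 - 31010)*(-26*15*(-5) + 10060) = -29191*(-390*(-5) + 10060) = -29191*(1950 + 10060) = -29191*12010 = -350583910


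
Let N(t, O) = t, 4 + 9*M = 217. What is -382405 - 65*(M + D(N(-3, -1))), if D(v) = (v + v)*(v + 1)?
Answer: -1154170/3 ≈ -3.8472e+5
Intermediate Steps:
M = 71/3 (M = -4/9 + (⅑)*217 = -4/9 + 217/9 = 71/3 ≈ 23.667)
D(v) = 2*v*(1 + v) (D(v) = (2*v)*(1 + v) = 2*v*(1 + v))
-382405 - 65*(M + D(N(-3, -1))) = -382405 - 65*(71/3 + 2*(-3)*(1 - 3)) = -382405 - 65*(71/3 + 2*(-3)*(-2)) = -382405 - 65*(71/3 + 12) = -382405 - 65*107/3 = -382405 - 1*6955/3 = -382405 - 6955/3 = -1154170/3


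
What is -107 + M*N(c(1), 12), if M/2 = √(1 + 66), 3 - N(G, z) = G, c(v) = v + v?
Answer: -107 + 2*√67 ≈ -90.629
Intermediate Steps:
c(v) = 2*v
N(G, z) = 3 - G
M = 2*√67 (M = 2*√(1 + 66) = 2*√67 ≈ 16.371)
-107 + M*N(c(1), 12) = -107 + (2*√67)*(3 - 2) = -107 + (2*√67)*1 = -107 + 2*√67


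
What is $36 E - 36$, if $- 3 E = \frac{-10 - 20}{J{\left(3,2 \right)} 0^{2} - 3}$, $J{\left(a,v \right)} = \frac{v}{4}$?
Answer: $-156$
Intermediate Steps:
$J{\left(a,v \right)} = \frac{v}{4}$ ($J{\left(a,v \right)} = v \frac{1}{4} = \frac{v}{4}$)
$E = - \frac{10}{3}$ ($E = - \frac{\left(-10 - 20\right) \frac{1}{\frac{1}{4} \cdot 2 \cdot 0^{2} - 3}}{3} = - \frac{\left(-30\right) \frac{1}{\frac{1}{2} \cdot 0 - 3}}{3} = - \frac{\left(-30\right) \frac{1}{0 - 3}}{3} = - \frac{\left(-30\right) \frac{1}{-3}}{3} = - \frac{\left(-30\right) \left(- \frac{1}{3}\right)}{3} = \left(- \frac{1}{3}\right) 10 = - \frac{10}{3} \approx -3.3333$)
$36 E - 36 = 36 \left(- \frac{10}{3}\right) - 36 = -120 - 36 = -156$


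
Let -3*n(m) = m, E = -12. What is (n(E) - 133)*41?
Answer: -5289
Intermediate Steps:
n(m) = -m/3
(n(E) - 133)*41 = (-⅓*(-12) - 133)*41 = (4 - 133)*41 = -129*41 = -5289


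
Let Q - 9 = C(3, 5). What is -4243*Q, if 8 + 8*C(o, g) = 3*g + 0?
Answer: -335197/8 ≈ -41900.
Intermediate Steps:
C(o, g) = -1 + 3*g/8 (C(o, g) = -1 + (3*g + 0)/8 = -1 + (3*g)/8 = -1 + 3*g/8)
Q = 79/8 (Q = 9 + (-1 + (3/8)*5) = 9 + (-1 + 15/8) = 9 + 7/8 = 79/8 ≈ 9.8750)
-4243*Q = -4243*79/8 = -335197/8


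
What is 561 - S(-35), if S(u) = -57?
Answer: 618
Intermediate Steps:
561 - S(-35) = 561 - 1*(-57) = 561 + 57 = 618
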